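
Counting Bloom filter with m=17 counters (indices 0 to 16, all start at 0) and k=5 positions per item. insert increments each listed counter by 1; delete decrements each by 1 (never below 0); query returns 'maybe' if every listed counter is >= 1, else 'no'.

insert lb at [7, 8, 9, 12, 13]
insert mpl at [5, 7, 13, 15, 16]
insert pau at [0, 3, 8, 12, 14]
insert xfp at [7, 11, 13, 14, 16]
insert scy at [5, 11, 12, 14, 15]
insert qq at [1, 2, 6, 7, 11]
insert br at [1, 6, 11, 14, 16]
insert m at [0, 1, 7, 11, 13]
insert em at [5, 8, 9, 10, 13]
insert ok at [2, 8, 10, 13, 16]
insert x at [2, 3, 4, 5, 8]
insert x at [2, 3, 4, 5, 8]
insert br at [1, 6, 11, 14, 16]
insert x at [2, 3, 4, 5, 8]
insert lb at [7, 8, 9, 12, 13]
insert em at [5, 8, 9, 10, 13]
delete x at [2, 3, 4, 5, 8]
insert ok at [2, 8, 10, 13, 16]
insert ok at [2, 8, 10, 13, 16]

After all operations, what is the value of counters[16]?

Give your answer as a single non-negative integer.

Step 1: insert lb at [7, 8, 9, 12, 13] -> counters=[0,0,0,0,0,0,0,1,1,1,0,0,1,1,0,0,0]
Step 2: insert mpl at [5, 7, 13, 15, 16] -> counters=[0,0,0,0,0,1,0,2,1,1,0,0,1,2,0,1,1]
Step 3: insert pau at [0, 3, 8, 12, 14] -> counters=[1,0,0,1,0,1,0,2,2,1,0,0,2,2,1,1,1]
Step 4: insert xfp at [7, 11, 13, 14, 16] -> counters=[1,0,0,1,0,1,0,3,2,1,0,1,2,3,2,1,2]
Step 5: insert scy at [5, 11, 12, 14, 15] -> counters=[1,0,0,1,0,2,0,3,2,1,0,2,3,3,3,2,2]
Step 6: insert qq at [1, 2, 6, 7, 11] -> counters=[1,1,1,1,0,2,1,4,2,1,0,3,3,3,3,2,2]
Step 7: insert br at [1, 6, 11, 14, 16] -> counters=[1,2,1,1,0,2,2,4,2,1,0,4,3,3,4,2,3]
Step 8: insert m at [0, 1, 7, 11, 13] -> counters=[2,3,1,1,0,2,2,5,2,1,0,5,3,4,4,2,3]
Step 9: insert em at [5, 8, 9, 10, 13] -> counters=[2,3,1,1,0,3,2,5,3,2,1,5,3,5,4,2,3]
Step 10: insert ok at [2, 8, 10, 13, 16] -> counters=[2,3,2,1,0,3,2,5,4,2,2,5,3,6,4,2,4]
Step 11: insert x at [2, 3, 4, 5, 8] -> counters=[2,3,3,2,1,4,2,5,5,2,2,5,3,6,4,2,4]
Step 12: insert x at [2, 3, 4, 5, 8] -> counters=[2,3,4,3,2,5,2,5,6,2,2,5,3,6,4,2,4]
Step 13: insert br at [1, 6, 11, 14, 16] -> counters=[2,4,4,3,2,5,3,5,6,2,2,6,3,6,5,2,5]
Step 14: insert x at [2, 3, 4, 5, 8] -> counters=[2,4,5,4,3,6,3,5,7,2,2,6,3,6,5,2,5]
Step 15: insert lb at [7, 8, 9, 12, 13] -> counters=[2,4,5,4,3,6,3,6,8,3,2,6,4,7,5,2,5]
Step 16: insert em at [5, 8, 9, 10, 13] -> counters=[2,4,5,4,3,7,3,6,9,4,3,6,4,8,5,2,5]
Step 17: delete x at [2, 3, 4, 5, 8] -> counters=[2,4,4,3,2,6,3,6,8,4,3,6,4,8,5,2,5]
Step 18: insert ok at [2, 8, 10, 13, 16] -> counters=[2,4,5,3,2,6,3,6,9,4,4,6,4,9,5,2,6]
Step 19: insert ok at [2, 8, 10, 13, 16] -> counters=[2,4,6,3,2,6,3,6,10,4,5,6,4,10,5,2,7]
Final counters=[2,4,6,3,2,6,3,6,10,4,5,6,4,10,5,2,7] -> counters[16]=7

Answer: 7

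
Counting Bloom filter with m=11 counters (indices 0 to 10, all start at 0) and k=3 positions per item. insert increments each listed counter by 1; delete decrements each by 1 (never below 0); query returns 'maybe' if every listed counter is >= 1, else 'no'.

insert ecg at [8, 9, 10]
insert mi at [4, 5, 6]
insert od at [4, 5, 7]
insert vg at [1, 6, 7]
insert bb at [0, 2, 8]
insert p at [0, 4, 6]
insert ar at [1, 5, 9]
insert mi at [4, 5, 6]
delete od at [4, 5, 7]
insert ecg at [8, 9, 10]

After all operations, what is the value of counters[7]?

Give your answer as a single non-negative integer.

Step 1: insert ecg at [8, 9, 10] -> counters=[0,0,0,0,0,0,0,0,1,1,1]
Step 2: insert mi at [4, 5, 6] -> counters=[0,0,0,0,1,1,1,0,1,1,1]
Step 3: insert od at [4, 5, 7] -> counters=[0,0,0,0,2,2,1,1,1,1,1]
Step 4: insert vg at [1, 6, 7] -> counters=[0,1,0,0,2,2,2,2,1,1,1]
Step 5: insert bb at [0, 2, 8] -> counters=[1,1,1,0,2,2,2,2,2,1,1]
Step 6: insert p at [0, 4, 6] -> counters=[2,1,1,0,3,2,3,2,2,1,1]
Step 7: insert ar at [1, 5, 9] -> counters=[2,2,1,0,3,3,3,2,2,2,1]
Step 8: insert mi at [4, 5, 6] -> counters=[2,2,1,0,4,4,4,2,2,2,1]
Step 9: delete od at [4, 5, 7] -> counters=[2,2,1,0,3,3,4,1,2,2,1]
Step 10: insert ecg at [8, 9, 10] -> counters=[2,2,1,0,3,3,4,1,3,3,2]
Final counters=[2,2,1,0,3,3,4,1,3,3,2] -> counters[7]=1

Answer: 1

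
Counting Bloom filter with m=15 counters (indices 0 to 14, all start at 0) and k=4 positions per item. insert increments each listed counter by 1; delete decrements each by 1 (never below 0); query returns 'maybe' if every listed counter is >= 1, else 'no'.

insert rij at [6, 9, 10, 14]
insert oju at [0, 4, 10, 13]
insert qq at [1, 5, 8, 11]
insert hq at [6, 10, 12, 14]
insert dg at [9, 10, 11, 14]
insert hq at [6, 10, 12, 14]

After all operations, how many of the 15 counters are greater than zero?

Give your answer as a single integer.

Answer: 12

Derivation:
Step 1: insert rij at [6, 9, 10, 14] -> counters=[0,0,0,0,0,0,1,0,0,1,1,0,0,0,1]
Step 2: insert oju at [0, 4, 10, 13] -> counters=[1,0,0,0,1,0,1,0,0,1,2,0,0,1,1]
Step 3: insert qq at [1, 5, 8, 11] -> counters=[1,1,0,0,1,1,1,0,1,1,2,1,0,1,1]
Step 4: insert hq at [6, 10, 12, 14] -> counters=[1,1,0,0,1,1,2,0,1,1,3,1,1,1,2]
Step 5: insert dg at [9, 10, 11, 14] -> counters=[1,1,0,0,1,1,2,0,1,2,4,2,1,1,3]
Step 6: insert hq at [6, 10, 12, 14] -> counters=[1,1,0,0,1,1,3,0,1,2,5,2,2,1,4]
Final counters=[1,1,0,0,1,1,3,0,1,2,5,2,2,1,4] -> 12 nonzero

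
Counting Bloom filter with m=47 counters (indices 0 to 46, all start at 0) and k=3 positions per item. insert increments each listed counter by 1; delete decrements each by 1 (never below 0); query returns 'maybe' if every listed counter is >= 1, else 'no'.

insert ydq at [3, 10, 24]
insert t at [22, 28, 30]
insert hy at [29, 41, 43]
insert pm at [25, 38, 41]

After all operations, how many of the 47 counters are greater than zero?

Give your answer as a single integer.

Answer: 11

Derivation:
Step 1: insert ydq at [3, 10, 24] -> counters=[0,0,0,1,0,0,0,0,0,0,1,0,0,0,0,0,0,0,0,0,0,0,0,0,1,0,0,0,0,0,0,0,0,0,0,0,0,0,0,0,0,0,0,0,0,0,0]
Step 2: insert t at [22, 28, 30] -> counters=[0,0,0,1,0,0,0,0,0,0,1,0,0,0,0,0,0,0,0,0,0,0,1,0,1,0,0,0,1,0,1,0,0,0,0,0,0,0,0,0,0,0,0,0,0,0,0]
Step 3: insert hy at [29, 41, 43] -> counters=[0,0,0,1,0,0,0,0,0,0,1,0,0,0,0,0,0,0,0,0,0,0,1,0,1,0,0,0,1,1,1,0,0,0,0,0,0,0,0,0,0,1,0,1,0,0,0]
Step 4: insert pm at [25, 38, 41] -> counters=[0,0,0,1,0,0,0,0,0,0,1,0,0,0,0,0,0,0,0,0,0,0,1,0,1,1,0,0,1,1,1,0,0,0,0,0,0,0,1,0,0,2,0,1,0,0,0]
Final counters=[0,0,0,1,0,0,0,0,0,0,1,0,0,0,0,0,0,0,0,0,0,0,1,0,1,1,0,0,1,1,1,0,0,0,0,0,0,0,1,0,0,2,0,1,0,0,0] -> 11 nonzero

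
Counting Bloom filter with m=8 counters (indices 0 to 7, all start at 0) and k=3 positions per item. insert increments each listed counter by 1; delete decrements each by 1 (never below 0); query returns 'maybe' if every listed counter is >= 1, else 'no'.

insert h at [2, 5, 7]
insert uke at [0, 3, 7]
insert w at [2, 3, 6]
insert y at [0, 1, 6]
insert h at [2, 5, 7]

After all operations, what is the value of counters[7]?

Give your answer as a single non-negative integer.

Answer: 3

Derivation:
Step 1: insert h at [2, 5, 7] -> counters=[0,0,1,0,0,1,0,1]
Step 2: insert uke at [0, 3, 7] -> counters=[1,0,1,1,0,1,0,2]
Step 3: insert w at [2, 3, 6] -> counters=[1,0,2,2,0,1,1,2]
Step 4: insert y at [0, 1, 6] -> counters=[2,1,2,2,0,1,2,2]
Step 5: insert h at [2, 5, 7] -> counters=[2,1,3,2,0,2,2,3]
Final counters=[2,1,3,2,0,2,2,3] -> counters[7]=3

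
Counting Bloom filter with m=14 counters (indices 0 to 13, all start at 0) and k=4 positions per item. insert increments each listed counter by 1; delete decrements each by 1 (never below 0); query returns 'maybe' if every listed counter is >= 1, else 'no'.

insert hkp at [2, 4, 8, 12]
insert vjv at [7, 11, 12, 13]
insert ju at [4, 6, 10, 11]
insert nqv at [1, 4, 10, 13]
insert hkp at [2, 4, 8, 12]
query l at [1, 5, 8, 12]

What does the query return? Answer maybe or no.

Answer: no

Derivation:
Step 1: insert hkp at [2, 4, 8, 12] -> counters=[0,0,1,0,1,0,0,0,1,0,0,0,1,0]
Step 2: insert vjv at [7, 11, 12, 13] -> counters=[0,0,1,0,1,0,0,1,1,0,0,1,2,1]
Step 3: insert ju at [4, 6, 10, 11] -> counters=[0,0,1,0,2,0,1,1,1,0,1,2,2,1]
Step 4: insert nqv at [1, 4, 10, 13] -> counters=[0,1,1,0,3,0,1,1,1,0,2,2,2,2]
Step 5: insert hkp at [2, 4, 8, 12] -> counters=[0,1,2,0,4,0,1,1,2,0,2,2,3,2]
Query l: check counters[1]=1 counters[5]=0 counters[8]=2 counters[12]=3 -> no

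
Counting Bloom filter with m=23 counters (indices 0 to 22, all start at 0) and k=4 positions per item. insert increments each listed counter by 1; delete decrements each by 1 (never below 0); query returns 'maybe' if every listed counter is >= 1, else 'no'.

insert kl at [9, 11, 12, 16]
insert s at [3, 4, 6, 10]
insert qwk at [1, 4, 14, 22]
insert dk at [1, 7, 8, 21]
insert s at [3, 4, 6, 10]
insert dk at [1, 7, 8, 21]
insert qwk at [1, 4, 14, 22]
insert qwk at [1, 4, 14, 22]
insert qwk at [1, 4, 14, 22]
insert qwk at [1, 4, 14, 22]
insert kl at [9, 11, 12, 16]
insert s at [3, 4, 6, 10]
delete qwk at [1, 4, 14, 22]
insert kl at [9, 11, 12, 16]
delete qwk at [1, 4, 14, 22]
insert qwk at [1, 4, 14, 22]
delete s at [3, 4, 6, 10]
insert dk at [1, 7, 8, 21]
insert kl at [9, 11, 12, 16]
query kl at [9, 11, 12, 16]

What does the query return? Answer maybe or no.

Step 1: insert kl at [9, 11, 12, 16] -> counters=[0,0,0,0,0,0,0,0,0,1,0,1,1,0,0,0,1,0,0,0,0,0,0]
Step 2: insert s at [3, 4, 6, 10] -> counters=[0,0,0,1,1,0,1,0,0,1,1,1,1,0,0,0,1,0,0,0,0,0,0]
Step 3: insert qwk at [1, 4, 14, 22] -> counters=[0,1,0,1,2,0,1,0,0,1,1,1,1,0,1,0,1,0,0,0,0,0,1]
Step 4: insert dk at [1, 7, 8, 21] -> counters=[0,2,0,1,2,0,1,1,1,1,1,1,1,0,1,0,1,0,0,0,0,1,1]
Step 5: insert s at [3, 4, 6, 10] -> counters=[0,2,0,2,3,0,2,1,1,1,2,1,1,0,1,0,1,0,0,0,0,1,1]
Step 6: insert dk at [1, 7, 8, 21] -> counters=[0,3,0,2,3,0,2,2,2,1,2,1,1,0,1,0,1,0,0,0,0,2,1]
Step 7: insert qwk at [1, 4, 14, 22] -> counters=[0,4,0,2,4,0,2,2,2,1,2,1,1,0,2,0,1,0,0,0,0,2,2]
Step 8: insert qwk at [1, 4, 14, 22] -> counters=[0,5,0,2,5,0,2,2,2,1,2,1,1,0,3,0,1,0,0,0,0,2,3]
Step 9: insert qwk at [1, 4, 14, 22] -> counters=[0,6,0,2,6,0,2,2,2,1,2,1,1,0,4,0,1,0,0,0,0,2,4]
Step 10: insert qwk at [1, 4, 14, 22] -> counters=[0,7,0,2,7,0,2,2,2,1,2,1,1,0,5,0,1,0,0,0,0,2,5]
Step 11: insert kl at [9, 11, 12, 16] -> counters=[0,7,0,2,7,0,2,2,2,2,2,2,2,0,5,0,2,0,0,0,0,2,5]
Step 12: insert s at [3, 4, 6, 10] -> counters=[0,7,0,3,8,0,3,2,2,2,3,2,2,0,5,0,2,0,0,0,0,2,5]
Step 13: delete qwk at [1, 4, 14, 22] -> counters=[0,6,0,3,7,0,3,2,2,2,3,2,2,0,4,0,2,0,0,0,0,2,4]
Step 14: insert kl at [9, 11, 12, 16] -> counters=[0,6,0,3,7,0,3,2,2,3,3,3,3,0,4,0,3,0,0,0,0,2,4]
Step 15: delete qwk at [1, 4, 14, 22] -> counters=[0,5,0,3,6,0,3,2,2,3,3,3,3,0,3,0,3,0,0,0,0,2,3]
Step 16: insert qwk at [1, 4, 14, 22] -> counters=[0,6,0,3,7,0,3,2,2,3,3,3,3,0,4,0,3,0,0,0,0,2,4]
Step 17: delete s at [3, 4, 6, 10] -> counters=[0,6,0,2,6,0,2,2,2,3,2,3,3,0,4,0,3,0,0,0,0,2,4]
Step 18: insert dk at [1, 7, 8, 21] -> counters=[0,7,0,2,6,0,2,3,3,3,2,3,3,0,4,0,3,0,0,0,0,3,4]
Step 19: insert kl at [9, 11, 12, 16] -> counters=[0,7,0,2,6,0,2,3,3,4,2,4,4,0,4,0,4,0,0,0,0,3,4]
Query kl: check counters[9]=4 counters[11]=4 counters[12]=4 counters[16]=4 -> maybe

Answer: maybe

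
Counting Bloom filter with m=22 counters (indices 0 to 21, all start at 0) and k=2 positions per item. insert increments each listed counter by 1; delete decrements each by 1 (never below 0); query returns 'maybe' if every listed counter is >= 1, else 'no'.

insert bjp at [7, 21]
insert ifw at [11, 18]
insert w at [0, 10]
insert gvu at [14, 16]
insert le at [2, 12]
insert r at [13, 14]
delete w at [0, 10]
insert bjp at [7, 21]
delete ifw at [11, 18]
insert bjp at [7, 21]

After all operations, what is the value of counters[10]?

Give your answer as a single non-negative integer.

Answer: 0

Derivation:
Step 1: insert bjp at [7, 21] -> counters=[0,0,0,0,0,0,0,1,0,0,0,0,0,0,0,0,0,0,0,0,0,1]
Step 2: insert ifw at [11, 18] -> counters=[0,0,0,0,0,0,0,1,0,0,0,1,0,0,0,0,0,0,1,0,0,1]
Step 3: insert w at [0, 10] -> counters=[1,0,0,0,0,0,0,1,0,0,1,1,0,0,0,0,0,0,1,0,0,1]
Step 4: insert gvu at [14, 16] -> counters=[1,0,0,0,0,0,0,1,0,0,1,1,0,0,1,0,1,0,1,0,0,1]
Step 5: insert le at [2, 12] -> counters=[1,0,1,0,0,0,0,1,0,0,1,1,1,0,1,0,1,0,1,0,0,1]
Step 6: insert r at [13, 14] -> counters=[1,0,1,0,0,0,0,1,0,0,1,1,1,1,2,0,1,0,1,0,0,1]
Step 7: delete w at [0, 10] -> counters=[0,0,1,0,0,0,0,1,0,0,0,1,1,1,2,0,1,0,1,0,0,1]
Step 8: insert bjp at [7, 21] -> counters=[0,0,1,0,0,0,0,2,0,0,0,1,1,1,2,0,1,0,1,0,0,2]
Step 9: delete ifw at [11, 18] -> counters=[0,0,1,0,0,0,0,2,0,0,0,0,1,1,2,0,1,0,0,0,0,2]
Step 10: insert bjp at [7, 21] -> counters=[0,0,1,0,0,0,0,3,0,0,0,0,1,1,2,0,1,0,0,0,0,3]
Final counters=[0,0,1,0,0,0,0,3,0,0,0,0,1,1,2,0,1,0,0,0,0,3] -> counters[10]=0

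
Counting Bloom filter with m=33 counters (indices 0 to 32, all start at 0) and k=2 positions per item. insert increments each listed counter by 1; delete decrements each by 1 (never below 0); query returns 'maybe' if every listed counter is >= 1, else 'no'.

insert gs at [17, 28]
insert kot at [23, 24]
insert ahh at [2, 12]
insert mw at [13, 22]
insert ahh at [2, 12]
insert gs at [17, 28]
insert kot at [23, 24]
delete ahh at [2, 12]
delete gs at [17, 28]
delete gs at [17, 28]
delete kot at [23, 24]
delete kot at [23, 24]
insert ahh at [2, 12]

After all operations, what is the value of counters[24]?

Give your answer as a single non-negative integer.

Answer: 0

Derivation:
Step 1: insert gs at [17, 28] -> counters=[0,0,0,0,0,0,0,0,0,0,0,0,0,0,0,0,0,1,0,0,0,0,0,0,0,0,0,0,1,0,0,0,0]
Step 2: insert kot at [23, 24] -> counters=[0,0,0,0,0,0,0,0,0,0,0,0,0,0,0,0,0,1,0,0,0,0,0,1,1,0,0,0,1,0,0,0,0]
Step 3: insert ahh at [2, 12] -> counters=[0,0,1,0,0,0,0,0,0,0,0,0,1,0,0,0,0,1,0,0,0,0,0,1,1,0,0,0,1,0,0,0,0]
Step 4: insert mw at [13, 22] -> counters=[0,0,1,0,0,0,0,0,0,0,0,0,1,1,0,0,0,1,0,0,0,0,1,1,1,0,0,0,1,0,0,0,0]
Step 5: insert ahh at [2, 12] -> counters=[0,0,2,0,0,0,0,0,0,0,0,0,2,1,0,0,0,1,0,0,0,0,1,1,1,0,0,0,1,0,0,0,0]
Step 6: insert gs at [17, 28] -> counters=[0,0,2,0,0,0,0,0,0,0,0,0,2,1,0,0,0,2,0,0,0,0,1,1,1,0,0,0,2,0,0,0,0]
Step 7: insert kot at [23, 24] -> counters=[0,0,2,0,0,0,0,0,0,0,0,0,2,1,0,0,0,2,0,0,0,0,1,2,2,0,0,0,2,0,0,0,0]
Step 8: delete ahh at [2, 12] -> counters=[0,0,1,0,0,0,0,0,0,0,0,0,1,1,0,0,0,2,0,0,0,0,1,2,2,0,0,0,2,0,0,0,0]
Step 9: delete gs at [17, 28] -> counters=[0,0,1,0,0,0,0,0,0,0,0,0,1,1,0,0,0,1,0,0,0,0,1,2,2,0,0,0,1,0,0,0,0]
Step 10: delete gs at [17, 28] -> counters=[0,0,1,0,0,0,0,0,0,0,0,0,1,1,0,0,0,0,0,0,0,0,1,2,2,0,0,0,0,0,0,0,0]
Step 11: delete kot at [23, 24] -> counters=[0,0,1,0,0,0,0,0,0,0,0,0,1,1,0,0,0,0,0,0,0,0,1,1,1,0,0,0,0,0,0,0,0]
Step 12: delete kot at [23, 24] -> counters=[0,0,1,0,0,0,0,0,0,0,0,0,1,1,0,0,0,0,0,0,0,0,1,0,0,0,0,0,0,0,0,0,0]
Step 13: insert ahh at [2, 12] -> counters=[0,0,2,0,0,0,0,0,0,0,0,0,2,1,0,0,0,0,0,0,0,0,1,0,0,0,0,0,0,0,0,0,0]
Final counters=[0,0,2,0,0,0,0,0,0,0,0,0,2,1,0,0,0,0,0,0,0,0,1,0,0,0,0,0,0,0,0,0,0] -> counters[24]=0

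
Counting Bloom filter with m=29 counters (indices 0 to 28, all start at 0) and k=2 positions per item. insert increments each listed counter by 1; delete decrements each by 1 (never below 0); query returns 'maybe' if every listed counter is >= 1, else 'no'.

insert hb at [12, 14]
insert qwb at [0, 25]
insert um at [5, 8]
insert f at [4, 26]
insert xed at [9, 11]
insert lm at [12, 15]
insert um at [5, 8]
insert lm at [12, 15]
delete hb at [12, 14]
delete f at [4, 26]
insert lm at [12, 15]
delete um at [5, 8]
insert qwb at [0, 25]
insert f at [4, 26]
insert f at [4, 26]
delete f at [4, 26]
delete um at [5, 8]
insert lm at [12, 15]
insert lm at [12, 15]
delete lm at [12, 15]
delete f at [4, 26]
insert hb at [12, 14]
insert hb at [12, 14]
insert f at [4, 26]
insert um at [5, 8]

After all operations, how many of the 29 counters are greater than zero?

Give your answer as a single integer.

Step 1: insert hb at [12, 14] -> counters=[0,0,0,0,0,0,0,0,0,0,0,0,1,0,1,0,0,0,0,0,0,0,0,0,0,0,0,0,0]
Step 2: insert qwb at [0, 25] -> counters=[1,0,0,0,0,0,0,0,0,0,0,0,1,0,1,0,0,0,0,0,0,0,0,0,0,1,0,0,0]
Step 3: insert um at [5, 8] -> counters=[1,0,0,0,0,1,0,0,1,0,0,0,1,0,1,0,0,0,0,0,0,0,0,0,0,1,0,0,0]
Step 4: insert f at [4, 26] -> counters=[1,0,0,0,1,1,0,0,1,0,0,0,1,0,1,0,0,0,0,0,0,0,0,0,0,1,1,0,0]
Step 5: insert xed at [9, 11] -> counters=[1,0,0,0,1,1,0,0,1,1,0,1,1,0,1,0,0,0,0,0,0,0,0,0,0,1,1,0,0]
Step 6: insert lm at [12, 15] -> counters=[1,0,0,0,1,1,0,0,1,1,0,1,2,0,1,1,0,0,0,0,0,0,0,0,0,1,1,0,0]
Step 7: insert um at [5, 8] -> counters=[1,0,0,0,1,2,0,0,2,1,0,1,2,0,1,1,0,0,0,0,0,0,0,0,0,1,1,0,0]
Step 8: insert lm at [12, 15] -> counters=[1,0,0,0,1,2,0,0,2,1,0,1,3,0,1,2,0,0,0,0,0,0,0,0,0,1,1,0,0]
Step 9: delete hb at [12, 14] -> counters=[1,0,0,0,1,2,0,0,2,1,0,1,2,0,0,2,0,0,0,0,0,0,0,0,0,1,1,0,0]
Step 10: delete f at [4, 26] -> counters=[1,0,0,0,0,2,0,0,2,1,0,1,2,0,0,2,0,0,0,0,0,0,0,0,0,1,0,0,0]
Step 11: insert lm at [12, 15] -> counters=[1,0,0,0,0,2,0,0,2,1,0,1,3,0,0,3,0,0,0,0,0,0,0,0,0,1,0,0,0]
Step 12: delete um at [5, 8] -> counters=[1,0,0,0,0,1,0,0,1,1,0,1,3,0,0,3,0,0,0,0,0,0,0,0,0,1,0,0,0]
Step 13: insert qwb at [0, 25] -> counters=[2,0,0,0,0,1,0,0,1,1,0,1,3,0,0,3,0,0,0,0,0,0,0,0,0,2,0,0,0]
Step 14: insert f at [4, 26] -> counters=[2,0,0,0,1,1,0,0,1,1,0,1,3,0,0,3,0,0,0,0,0,0,0,0,0,2,1,0,0]
Step 15: insert f at [4, 26] -> counters=[2,0,0,0,2,1,0,0,1,1,0,1,3,0,0,3,0,0,0,0,0,0,0,0,0,2,2,0,0]
Step 16: delete f at [4, 26] -> counters=[2,0,0,0,1,1,0,0,1,1,0,1,3,0,0,3,0,0,0,0,0,0,0,0,0,2,1,0,0]
Step 17: delete um at [5, 8] -> counters=[2,0,0,0,1,0,0,0,0,1,0,1,3,0,0,3,0,0,0,0,0,0,0,0,0,2,1,0,0]
Step 18: insert lm at [12, 15] -> counters=[2,0,0,0,1,0,0,0,0,1,0,1,4,0,0,4,0,0,0,0,0,0,0,0,0,2,1,0,0]
Step 19: insert lm at [12, 15] -> counters=[2,0,0,0,1,0,0,0,0,1,0,1,5,0,0,5,0,0,0,0,0,0,0,0,0,2,1,0,0]
Step 20: delete lm at [12, 15] -> counters=[2,0,0,0,1,0,0,0,0,1,0,1,4,0,0,4,0,0,0,0,0,0,0,0,0,2,1,0,0]
Step 21: delete f at [4, 26] -> counters=[2,0,0,0,0,0,0,0,0,1,0,1,4,0,0,4,0,0,0,0,0,0,0,0,0,2,0,0,0]
Step 22: insert hb at [12, 14] -> counters=[2,0,0,0,0,0,0,0,0,1,0,1,5,0,1,4,0,0,0,0,0,0,0,0,0,2,0,0,0]
Step 23: insert hb at [12, 14] -> counters=[2,0,0,0,0,0,0,0,0,1,0,1,6,0,2,4,0,0,0,0,0,0,0,0,0,2,0,0,0]
Step 24: insert f at [4, 26] -> counters=[2,0,0,0,1,0,0,0,0,1,0,1,6,0,2,4,0,0,0,0,0,0,0,0,0,2,1,0,0]
Step 25: insert um at [5, 8] -> counters=[2,0,0,0,1,1,0,0,1,1,0,1,6,0,2,4,0,0,0,0,0,0,0,0,0,2,1,0,0]
Final counters=[2,0,0,0,1,1,0,0,1,1,0,1,6,0,2,4,0,0,0,0,0,0,0,0,0,2,1,0,0] -> 11 nonzero

Answer: 11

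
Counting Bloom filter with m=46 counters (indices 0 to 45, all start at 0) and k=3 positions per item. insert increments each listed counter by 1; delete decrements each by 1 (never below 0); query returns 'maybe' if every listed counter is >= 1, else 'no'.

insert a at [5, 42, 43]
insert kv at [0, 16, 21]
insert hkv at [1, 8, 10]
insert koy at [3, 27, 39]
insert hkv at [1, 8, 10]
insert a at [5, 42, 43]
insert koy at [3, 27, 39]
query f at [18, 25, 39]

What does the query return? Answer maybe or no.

Step 1: insert a at [5, 42, 43] -> counters=[0,0,0,0,0,1,0,0,0,0,0,0,0,0,0,0,0,0,0,0,0,0,0,0,0,0,0,0,0,0,0,0,0,0,0,0,0,0,0,0,0,0,1,1,0,0]
Step 2: insert kv at [0, 16, 21] -> counters=[1,0,0,0,0,1,0,0,0,0,0,0,0,0,0,0,1,0,0,0,0,1,0,0,0,0,0,0,0,0,0,0,0,0,0,0,0,0,0,0,0,0,1,1,0,0]
Step 3: insert hkv at [1, 8, 10] -> counters=[1,1,0,0,0,1,0,0,1,0,1,0,0,0,0,0,1,0,0,0,0,1,0,0,0,0,0,0,0,0,0,0,0,0,0,0,0,0,0,0,0,0,1,1,0,0]
Step 4: insert koy at [3, 27, 39] -> counters=[1,1,0,1,0,1,0,0,1,0,1,0,0,0,0,0,1,0,0,0,0,1,0,0,0,0,0,1,0,0,0,0,0,0,0,0,0,0,0,1,0,0,1,1,0,0]
Step 5: insert hkv at [1, 8, 10] -> counters=[1,2,0,1,0,1,0,0,2,0,2,0,0,0,0,0,1,0,0,0,0,1,0,0,0,0,0,1,0,0,0,0,0,0,0,0,0,0,0,1,0,0,1,1,0,0]
Step 6: insert a at [5, 42, 43] -> counters=[1,2,0,1,0,2,0,0,2,0,2,0,0,0,0,0,1,0,0,0,0,1,0,0,0,0,0,1,0,0,0,0,0,0,0,0,0,0,0,1,0,0,2,2,0,0]
Step 7: insert koy at [3, 27, 39] -> counters=[1,2,0,2,0,2,0,0,2,0,2,0,0,0,0,0,1,0,0,0,0,1,0,0,0,0,0,2,0,0,0,0,0,0,0,0,0,0,0,2,0,0,2,2,0,0]
Query f: check counters[18]=0 counters[25]=0 counters[39]=2 -> no

Answer: no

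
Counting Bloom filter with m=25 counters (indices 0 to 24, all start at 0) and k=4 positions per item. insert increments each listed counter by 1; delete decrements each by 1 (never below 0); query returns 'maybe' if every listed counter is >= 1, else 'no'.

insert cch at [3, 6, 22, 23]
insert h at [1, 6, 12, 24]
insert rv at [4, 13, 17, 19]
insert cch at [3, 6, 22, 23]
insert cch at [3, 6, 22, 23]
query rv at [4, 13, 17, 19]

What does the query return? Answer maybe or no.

Answer: maybe

Derivation:
Step 1: insert cch at [3, 6, 22, 23] -> counters=[0,0,0,1,0,0,1,0,0,0,0,0,0,0,0,0,0,0,0,0,0,0,1,1,0]
Step 2: insert h at [1, 6, 12, 24] -> counters=[0,1,0,1,0,0,2,0,0,0,0,0,1,0,0,0,0,0,0,0,0,0,1,1,1]
Step 3: insert rv at [4, 13, 17, 19] -> counters=[0,1,0,1,1,0,2,0,0,0,0,0,1,1,0,0,0,1,0,1,0,0,1,1,1]
Step 4: insert cch at [3, 6, 22, 23] -> counters=[0,1,0,2,1,0,3,0,0,0,0,0,1,1,0,0,0,1,0,1,0,0,2,2,1]
Step 5: insert cch at [3, 6, 22, 23] -> counters=[0,1,0,3,1,0,4,0,0,0,0,0,1,1,0,0,0,1,0,1,0,0,3,3,1]
Query rv: check counters[4]=1 counters[13]=1 counters[17]=1 counters[19]=1 -> maybe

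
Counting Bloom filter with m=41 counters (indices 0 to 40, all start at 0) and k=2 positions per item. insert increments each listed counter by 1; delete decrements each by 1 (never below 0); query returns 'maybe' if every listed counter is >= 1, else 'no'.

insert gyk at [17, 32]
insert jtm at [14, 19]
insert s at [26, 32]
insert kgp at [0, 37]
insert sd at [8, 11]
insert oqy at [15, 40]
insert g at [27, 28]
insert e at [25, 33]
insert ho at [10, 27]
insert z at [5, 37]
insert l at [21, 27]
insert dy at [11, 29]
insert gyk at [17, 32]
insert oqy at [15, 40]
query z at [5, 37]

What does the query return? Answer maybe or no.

Answer: maybe

Derivation:
Step 1: insert gyk at [17, 32] -> counters=[0,0,0,0,0,0,0,0,0,0,0,0,0,0,0,0,0,1,0,0,0,0,0,0,0,0,0,0,0,0,0,0,1,0,0,0,0,0,0,0,0]
Step 2: insert jtm at [14, 19] -> counters=[0,0,0,0,0,0,0,0,0,0,0,0,0,0,1,0,0,1,0,1,0,0,0,0,0,0,0,0,0,0,0,0,1,0,0,0,0,0,0,0,0]
Step 3: insert s at [26, 32] -> counters=[0,0,0,0,0,0,0,0,0,0,0,0,0,0,1,0,0,1,0,1,0,0,0,0,0,0,1,0,0,0,0,0,2,0,0,0,0,0,0,0,0]
Step 4: insert kgp at [0, 37] -> counters=[1,0,0,0,0,0,0,0,0,0,0,0,0,0,1,0,0,1,0,1,0,0,0,0,0,0,1,0,0,0,0,0,2,0,0,0,0,1,0,0,0]
Step 5: insert sd at [8, 11] -> counters=[1,0,0,0,0,0,0,0,1,0,0,1,0,0,1,0,0,1,0,1,0,0,0,0,0,0,1,0,0,0,0,0,2,0,0,0,0,1,0,0,0]
Step 6: insert oqy at [15, 40] -> counters=[1,0,0,0,0,0,0,0,1,0,0,1,0,0,1,1,0,1,0,1,0,0,0,0,0,0,1,0,0,0,0,0,2,0,0,0,0,1,0,0,1]
Step 7: insert g at [27, 28] -> counters=[1,0,0,0,0,0,0,0,1,0,0,1,0,0,1,1,0,1,0,1,0,0,0,0,0,0,1,1,1,0,0,0,2,0,0,0,0,1,0,0,1]
Step 8: insert e at [25, 33] -> counters=[1,0,0,0,0,0,0,0,1,0,0,1,0,0,1,1,0,1,0,1,0,0,0,0,0,1,1,1,1,0,0,0,2,1,0,0,0,1,0,0,1]
Step 9: insert ho at [10, 27] -> counters=[1,0,0,0,0,0,0,0,1,0,1,1,0,0,1,1,0,1,0,1,0,0,0,0,0,1,1,2,1,0,0,0,2,1,0,0,0,1,0,0,1]
Step 10: insert z at [5, 37] -> counters=[1,0,0,0,0,1,0,0,1,0,1,1,0,0,1,1,0,1,0,1,0,0,0,0,0,1,1,2,1,0,0,0,2,1,0,0,0,2,0,0,1]
Step 11: insert l at [21, 27] -> counters=[1,0,0,0,0,1,0,0,1,0,1,1,0,0,1,1,0,1,0,1,0,1,0,0,0,1,1,3,1,0,0,0,2,1,0,0,0,2,0,0,1]
Step 12: insert dy at [11, 29] -> counters=[1,0,0,0,0,1,0,0,1,0,1,2,0,0,1,1,0,1,0,1,0,1,0,0,0,1,1,3,1,1,0,0,2,1,0,0,0,2,0,0,1]
Step 13: insert gyk at [17, 32] -> counters=[1,0,0,0,0,1,0,0,1,0,1,2,0,0,1,1,0,2,0,1,0,1,0,0,0,1,1,3,1,1,0,0,3,1,0,0,0,2,0,0,1]
Step 14: insert oqy at [15, 40] -> counters=[1,0,0,0,0,1,0,0,1,0,1,2,0,0,1,2,0,2,0,1,0,1,0,0,0,1,1,3,1,1,0,0,3,1,0,0,0,2,0,0,2]
Query z: check counters[5]=1 counters[37]=2 -> maybe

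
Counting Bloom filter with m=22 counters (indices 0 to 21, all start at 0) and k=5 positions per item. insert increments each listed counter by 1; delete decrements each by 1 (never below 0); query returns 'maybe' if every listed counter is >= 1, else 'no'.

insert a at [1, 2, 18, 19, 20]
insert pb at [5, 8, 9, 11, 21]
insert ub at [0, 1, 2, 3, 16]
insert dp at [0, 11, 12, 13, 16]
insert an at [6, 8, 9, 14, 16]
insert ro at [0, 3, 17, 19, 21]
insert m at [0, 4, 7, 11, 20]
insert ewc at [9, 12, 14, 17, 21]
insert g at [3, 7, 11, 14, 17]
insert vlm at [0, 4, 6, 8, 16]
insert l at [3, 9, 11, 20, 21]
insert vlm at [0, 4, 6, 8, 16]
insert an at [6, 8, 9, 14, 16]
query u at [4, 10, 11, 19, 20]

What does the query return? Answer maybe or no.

Step 1: insert a at [1, 2, 18, 19, 20] -> counters=[0,1,1,0,0,0,0,0,0,0,0,0,0,0,0,0,0,0,1,1,1,0]
Step 2: insert pb at [5, 8, 9, 11, 21] -> counters=[0,1,1,0,0,1,0,0,1,1,0,1,0,0,0,0,0,0,1,1,1,1]
Step 3: insert ub at [0, 1, 2, 3, 16] -> counters=[1,2,2,1,0,1,0,0,1,1,0,1,0,0,0,0,1,0,1,1,1,1]
Step 4: insert dp at [0, 11, 12, 13, 16] -> counters=[2,2,2,1,0,1,0,0,1,1,0,2,1,1,0,0,2,0,1,1,1,1]
Step 5: insert an at [6, 8, 9, 14, 16] -> counters=[2,2,2,1,0,1,1,0,2,2,0,2,1,1,1,0,3,0,1,1,1,1]
Step 6: insert ro at [0, 3, 17, 19, 21] -> counters=[3,2,2,2,0,1,1,0,2,2,0,2,1,1,1,0,3,1,1,2,1,2]
Step 7: insert m at [0, 4, 7, 11, 20] -> counters=[4,2,2,2,1,1,1,1,2,2,0,3,1,1,1,0,3,1,1,2,2,2]
Step 8: insert ewc at [9, 12, 14, 17, 21] -> counters=[4,2,2,2,1,1,1,1,2,3,0,3,2,1,2,0,3,2,1,2,2,3]
Step 9: insert g at [3, 7, 11, 14, 17] -> counters=[4,2,2,3,1,1,1,2,2,3,0,4,2,1,3,0,3,3,1,2,2,3]
Step 10: insert vlm at [0, 4, 6, 8, 16] -> counters=[5,2,2,3,2,1,2,2,3,3,0,4,2,1,3,0,4,3,1,2,2,3]
Step 11: insert l at [3, 9, 11, 20, 21] -> counters=[5,2,2,4,2,1,2,2,3,4,0,5,2,1,3,0,4,3,1,2,3,4]
Step 12: insert vlm at [0, 4, 6, 8, 16] -> counters=[6,2,2,4,3,1,3,2,4,4,0,5,2,1,3,0,5,3,1,2,3,4]
Step 13: insert an at [6, 8, 9, 14, 16] -> counters=[6,2,2,4,3,1,4,2,5,5,0,5,2,1,4,0,6,3,1,2,3,4]
Query u: check counters[4]=3 counters[10]=0 counters[11]=5 counters[19]=2 counters[20]=3 -> no

Answer: no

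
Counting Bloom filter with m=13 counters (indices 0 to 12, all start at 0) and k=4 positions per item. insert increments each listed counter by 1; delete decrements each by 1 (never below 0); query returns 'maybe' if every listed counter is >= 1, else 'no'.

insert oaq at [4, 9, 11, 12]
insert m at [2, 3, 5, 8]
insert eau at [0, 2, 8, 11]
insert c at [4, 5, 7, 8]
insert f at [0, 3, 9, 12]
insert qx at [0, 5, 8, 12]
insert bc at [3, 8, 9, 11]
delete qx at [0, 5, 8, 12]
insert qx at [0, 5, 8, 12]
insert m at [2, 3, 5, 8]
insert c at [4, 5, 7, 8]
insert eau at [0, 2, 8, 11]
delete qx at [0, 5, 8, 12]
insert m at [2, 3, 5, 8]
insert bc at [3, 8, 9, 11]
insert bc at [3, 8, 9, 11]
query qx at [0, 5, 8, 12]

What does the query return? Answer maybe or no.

Answer: maybe

Derivation:
Step 1: insert oaq at [4, 9, 11, 12] -> counters=[0,0,0,0,1,0,0,0,0,1,0,1,1]
Step 2: insert m at [2, 3, 5, 8] -> counters=[0,0,1,1,1,1,0,0,1,1,0,1,1]
Step 3: insert eau at [0, 2, 8, 11] -> counters=[1,0,2,1,1,1,0,0,2,1,0,2,1]
Step 4: insert c at [4, 5, 7, 8] -> counters=[1,0,2,1,2,2,0,1,3,1,0,2,1]
Step 5: insert f at [0, 3, 9, 12] -> counters=[2,0,2,2,2,2,0,1,3,2,0,2,2]
Step 6: insert qx at [0, 5, 8, 12] -> counters=[3,0,2,2,2,3,0,1,4,2,0,2,3]
Step 7: insert bc at [3, 8, 9, 11] -> counters=[3,0,2,3,2,3,0,1,5,3,0,3,3]
Step 8: delete qx at [0, 5, 8, 12] -> counters=[2,0,2,3,2,2,0,1,4,3,0,3,2]
Step 9: insert qx at [0, 5, 8, 12] -> counters=[3,0,2,3,2,3,0,1,5,3,0,3,3]
Step 10: insert m at [2, 3, 5, 8] -> counters=[3,0,3,4,2,4,0,1,6,3,0,3,3]
Step 11: insert c at [4, 5, 7, 8] -> counters=[3,0,3,4,3,5,0,2,7,3,0,3,3]
Step 12: insert eau at [0, 2, 8, 11] -> counters=[4,0,4,4,3,5,0,2,8,3,0,4,3]
Step 13: delete qx at [0, 5, 8, 12] -> counters=[3,0,4,4,3,4,0,2,7,3,0,4,2]
Step 14: insert m at [2, 3, 5, 8] -> counters=[3,0,5,5,3,5,0,2,8,3,0,4,2]
Step 15: insert bc at [3, 8, 9, 11] -> counters=[3,0,5,6,3,5,0,2,9,4,0,5,2]
Step 16: insert bc at [3, 8, 9, 11] -> counters=[3,0,5,7,3,5,0,2,10,5,0,6,2]
Query qx: check counters[0]=3 counters[5]=5 counters[8]=10 counters[12]=2 -> maybe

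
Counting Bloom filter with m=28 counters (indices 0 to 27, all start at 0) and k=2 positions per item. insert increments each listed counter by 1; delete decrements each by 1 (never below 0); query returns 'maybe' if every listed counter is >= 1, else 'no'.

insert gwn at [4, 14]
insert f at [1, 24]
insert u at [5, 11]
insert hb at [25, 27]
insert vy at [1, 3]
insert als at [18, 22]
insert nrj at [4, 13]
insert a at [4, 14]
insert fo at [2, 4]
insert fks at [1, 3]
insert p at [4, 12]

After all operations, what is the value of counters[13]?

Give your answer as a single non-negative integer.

Step 1: insert gwn at [4, 14] -> counters=[0,0,0,0,1,0,0,0,0,0,0,0,0,0,1,0,0,0,0,0,0,0,0,0,0,0,0,0]
Step 2: insert f at [1, 24] -> counters=[0,1,0,0,1,0,0,0,0,0,0,0,0,0,1,0,0,0,0,0,0,0,0,0,1,0,0,0]
Step 3: insert u at [5, 11] -> counters=[0,1,0,0,1,1,0,0,0,0,0,1,0,0,1,0,0,0,0,0,0,0,0,0,1,0,0,0]
Step 4: insert hb at [25, 27] -> counters=[0,1,0,0,1,1,0,0,0,0,0,1,0,0,1,0,0,0,0,0,0,0,0,0,1,1,0,1]
Step 5: insert vy at [1, 3] -> counters=[0,2,0,1,1,1,0,0,0,0,0,1,0,0,1,0,0,0,0,0,0,0,0,0,1,1,0,1]
Step 6: insert als at [18, 22] -> counters=[0,2,0,1,1,1,0,0,0,0,0,1,0,0,1,0,0,0,1,0,0,0,1,0,1,1,0,1]
Step 7: insert nrj at [4, 13] -> counters=[0,2,0,1,2,1,0,0,0,0,0,1,0,1,1,0,0,0,1,0,0,0,1,0,1,1,0,1]
Step 8: insert a at [4, 14] -> counters=[0,2,0,1,3,1,0,0,0,0,0,1,0,1,2,0,0,0,1,0,0,0,1,0,1,1,0,1]
Step 9: insert fo at [2, 4] -> counters=[0,2,1,1,4,1,0,0,0,0,0,1,0,1,2,0,0,0,1,0,0,0,1,0,1,1,0,1]
Step 10: insert fks at [1, 3] -> counters=[0,3,1,2,4,1,0,0,0,0,0,1,0,1,2,0,0,0,1,0,0,0,1,0,1,1,0,1]
Step 11: insert p at [4, 12] -> counters=[0,3,1,2,5,1,0,0,0,0,0,1,1,1,2,0,0,0,1,0,0,0,1,0,1,1,0,1]
Final counters=[0,3,1,2,5,1,0,0,0,0,0,1,1,1,2,0,0,0,1,0,0,0,1,0,1,1,0,1] -> counters[13]=1

Answer: 1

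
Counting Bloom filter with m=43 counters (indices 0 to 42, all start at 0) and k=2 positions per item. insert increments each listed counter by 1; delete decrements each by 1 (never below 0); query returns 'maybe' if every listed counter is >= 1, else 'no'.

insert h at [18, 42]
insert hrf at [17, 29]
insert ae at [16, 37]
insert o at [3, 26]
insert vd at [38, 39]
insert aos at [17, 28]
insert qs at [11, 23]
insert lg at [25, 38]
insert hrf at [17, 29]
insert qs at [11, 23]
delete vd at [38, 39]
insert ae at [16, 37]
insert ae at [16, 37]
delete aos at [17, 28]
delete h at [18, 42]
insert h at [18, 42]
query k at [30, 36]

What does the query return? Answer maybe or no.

Answer: no

Derivation:
Step 1: insert h at [18, 42] -> counters=[0,0,0,0,0,0,0,0,0,0,0,0,0,0,0,0,0,0,1,0,0,0,0,0,0,0,0,0,0,0,0,0,0,0,0,0,0,0,0,0,0,0,1]
Step 2: insert hrf at [17, 29] -> counters=[0,0,0,0,0,0,0,0,0,0,0,0,0,0,0,0,0,1,1,0,0,0,0,0,0,0,0,0,0,1,0,0,0,0,0,0,0,0,0,0,0,0,1]
Step 3: insert ae at [16, 37] -> counters=[0,0,0,0,0,0,0,0,0,0,0,0,0,0,0,0,1,1,1,0,0,0,0,0,0,0,0,0,0,1,0,0,0,0,0,0,0,1,0,0,0,0,1]
Step 4: insert o at [3, 26] -> counters=[0,0,0,1,0,0,0,0,0,0,0,0,0,0,0,0,1,1,1,0,0,0,0,0,0,0,1,0,0,1,0,0,0,0,0,0,0,1,0,0,0,0,1]
Step 5: insert vd at [38, 39] -> counters=[0,0,0,1,0,0,0,0,0,0,0,0,0,0,0,0,1,1,1,0,0,0,0,0,0,0,1,0,0,1,0,0,0,0,0,0,0,1,1,1,0,0,1]
Step 6: insert aos at [17, 28] -> counters=[0,0,0,1,0,0,0,0,0,0,0,0,0,0,0,0,1,2,1,0,0,0,0,0,0,0,1,0,1,1,0,0,0,0,0,0,0,1,1,1,0,0,1]
Step 7: insert qs at [11, 23] -> counters=[0,0,0,1,0,0,0,0,0,0,0,1,0,0,0,0,1,2,1,0,0,0,0,1,0,0,1,0,1,1,0,0,0,0,0,0,0,1,1,1,0,0,1]
Step 8: insert lg at [25, 38] -> counters=[0,0,0,1,0,0,0,0,0,0,0,1,0,0,0,0,1,2,1,0,0,0,0,1,0,1,1,0,1,1,0,0,0,0,0,0,0,1,2,1,0,0,1]
Step 9: insert hrf at [17, 29] -> counters=[0,0,0,1,0,0,0,0,0,0,0,1,0,0,0,0,1,3,1,0,0,0,0,1,0,1,1,0,1,2,0,0,0,0,0,0,0,1,2,1,0,0,1]
Step 10: insert qs at [11, 23] -> counters=[0,0,0,1,0,0,0,0,0,0,0,2,0,0,0,0,1,3,1,0,0,0,0,2,0,1,1,0,1,2,0,0,0,0,0,0,0,1,2,1,0,0,1]
Step 11: delete vd at [38, 39] -> counters=[0,0,0,1,0,0,0,0,0,0,0,2,0,0,0,0,1,3,1,0,0,0,0,2,0,1,1,0,1,2,0,0,0,0,0,0,0,1,1,0,0,0,1]
Step 12: insert ae at [16, 37] -> counters=[0,0,0,1,0,0,0,0,0,0,0,2,0,0,0,0,2,3,1,0,0,0,0,2,0,1,1,0,1,2,0,0,0,0,0,0,0,2,1,0,0,0,1]
Step 13: insert ae at [16, 37] -> counters=[0,0,0,1,0,0,0,0,0,0,0,2,0,0,0,0,3,3,1,0,0,0,0,2,0,1,1,0,1,2,0,0,0,0,0,0,0,3,1,0,0,0,1]
Step 14: delete aos at [17, 28] -> counters=[0,0,0,1,0,0,0,0,0,0,0,2,0,0,0,0,3,2,1,0,0,0,0,2,0,1,1,0,0,2,0,0,0,0,0,0,0,3,1,0,0,0,1]
Step 15: delete h at [18, 42] -> counters=[0,0,0,1,0,0,0,0,0,0,0,2,0,0,0,0,3,2,0,0,0,0,0,2,0,1,1,0,0,2,0,0,0,0,0,0,0,3,1,0,0,0,0]
Step 16: insert h at [18, 42] -> counters=[0,0,0,1,0,0,0,0,0,0,0,2,0,0,0,0,3,2,1,0,0,0,0,2,0,1,1,0,0,2,0,0,0,0,0,0,0,3,1,0,0,0,1]
Query k: check counters[30]=0 counters[36]=0 -> no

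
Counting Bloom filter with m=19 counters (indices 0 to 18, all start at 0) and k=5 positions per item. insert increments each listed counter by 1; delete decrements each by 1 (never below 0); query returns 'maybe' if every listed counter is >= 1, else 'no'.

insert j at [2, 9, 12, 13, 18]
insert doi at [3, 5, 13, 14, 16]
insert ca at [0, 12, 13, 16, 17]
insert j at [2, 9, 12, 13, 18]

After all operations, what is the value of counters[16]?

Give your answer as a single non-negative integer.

Answer: 2

Derivation:
Step 1: insert j at [2, 9, 12, 13, 18] -> counters=[0,0,1,0,0,0,0,0,0,1,0,0,1,1,0,0,0,0,1]
Step 2: insert doi at [3, 5, 13, 14, 16] -> counters=[0,0,1,1,0,1,0,0,0,1,0,0,1,2,1,0,1,0,1]
Step 3: insert ca at [0, 12, 13, 16, 17] -> counters=[1,0,1,1,0,1,0,0,0,1,0,0,2,3,1,0,2,1,1]
Step 4: insert j at [2, 9, 12, 13, 18] -> counters=[1,0,2,1,0,1,0,0,0,2,0,0,3,4,1,0,2,1,2]
Final counters=[1,0,2,1,0,1,0,0,0,2,0,0,3,4,1,0,2,1,2] -> counters[16]=2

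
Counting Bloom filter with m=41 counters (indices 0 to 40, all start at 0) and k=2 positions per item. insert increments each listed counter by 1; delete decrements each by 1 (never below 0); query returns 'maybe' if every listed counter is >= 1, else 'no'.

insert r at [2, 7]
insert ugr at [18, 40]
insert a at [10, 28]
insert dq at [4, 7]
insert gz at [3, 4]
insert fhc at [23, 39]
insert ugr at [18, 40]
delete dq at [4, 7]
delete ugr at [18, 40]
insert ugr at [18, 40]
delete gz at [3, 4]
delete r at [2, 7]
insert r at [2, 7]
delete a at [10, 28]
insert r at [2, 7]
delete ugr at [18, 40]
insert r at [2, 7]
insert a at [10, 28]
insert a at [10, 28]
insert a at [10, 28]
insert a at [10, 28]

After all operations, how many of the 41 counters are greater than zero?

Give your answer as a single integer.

Answer: 8

Derivation:
Step 1: insert r at [2, 7] -> counters=[0,0,1,0,0,0,0,1,0,0,0,0,0,0,0,0,0,0,0,0,0,0,0,0,0,0,0,0,0,0,0,0,0,0,0,0,0,0,0,0,0]
Step 2: insert ugr at [18, 40] -> counters=[0,0,1,0,0,0,0,1,0,0,0,0,0,0,0,0,0,0,1,0,0,0,0,0,0,0,0,0,0,0,0,0,0,0,0,0,0,0,0,0,1]
Step 3: insert a at [10, 28] -> counters=[0,0,1,0,0,0,0,1,0,0,1,0,0,0,0,0,0,0,1,0,0,0,0,0,0,0,0,0,1,0,0,0,0,0,0,0,0,0,0,0,1]
Step 4: insert dq at [4, 7] -> counters=[0,0,1,0,1,0,0,2,0,0,1,0,0,0,0,0,0,0,1,0,0,0,0,0,0,0,0,0,1,0,0,0,0,0,0,0,0,0,0,0,1]
Step 5: insert gz at [3, 4] -> counters=[0,0,1,1,2,0,0,2,0,0,1,0,0,0,0,0,0,0,1,0,0,0,0,0,0,0,0,0,1,0,0,0,0,0,0,0,0,0,0,0,1]
Step 6: insert fhc at [23, 39] -> counters=[0,0,1,1,2,0,0,2,0,0,1,0,0,0,0,0,0,0,1,0,0,0,0,1,0,0,0,0,1,0,0,0,0,0,0,0,0,0,0,1,1]
Step 7: insert ugr at [18, 40] -> counters=[0,0,1,1,2,0,0,2,0,0,1,0,0,0,0,0,0,0,2,0,0,0,0,1,0,0,0,0,1,0,0,0,0,0,0,0,0,0,0,1,2]
Step 8: delete dq at [4, 7] -> counters=[0,0,1,1,1,0,0,1,0,0,1,0,0,0,0,0,0,0,2,0,0,0,0,1,0,0,0,0,1,0,0,0,0,0,0,0,0,0,0,1,2]
Step 9: delete ugr at [18, 40] -> counters=[0,0,1,1,1,0,0,1,0,0,1,0,0,0,0,0,0,0,1,0,0,0,0,1,0,0,0,0,1,0,0,0,0,0,0,0,0,0,0,1,1]
Step 10: insert ugr at [18, 40] -> counters=[0,0,1,1,1,0,0,1,0,0,1,0,0,0,0,0,0,0,2,0,0,0,0,1,0,0,0,0,1,0,0,0,0,0,0,0,0,0,0,1,2]
Step 11: delete gz at [3, 4] -> counters=[0,0,1,0,0,0,0,1,0,0,1,0,0,0,0,0,0,0,2,0,0,0,0,1,0,0,0,0,1,0,0,0,0,0,0,0,0,0,0,1,2]
Step 12: delete r at [2, 7] -> counters=[0,0,0,0,0,0,0,0,0,0,1,0,0,0,0,0,0,0,2,0,0,0,0,1,0,0,0,0,1,0,0,0,0,0,0,0,0,0,0,1,2]
Step 13: insert r at [2, 7] -> counters=[0,0,1,0,0,0,0,1,0,0,1,0,0,0,0,0,0,0,2,0,0,0,0,1,0,0,0,0,1,0,0,0,0,0,0,0,0,0,0,1,2]
Step 14: delete a at [10, 28] -> counters=[0,0,1,0,0,0,0,1,0,0,0,0,0,0,0,0,0,0,2,0,0,0,0,1,0,0,0,0,0,0,0,0,0,0,0,0,0,0,0,1,2]
Step 15: insert r at [2, 7] -> counters=[0,0,2,0,0,0,0,2,0,0,0,0,0,0,0,0,0,0,2,0,0,0,0,1,0,0,0,0,0,0,0,0,0,0,0,0,0,0,0,1,2]
Step 16: delete ugr at [18, 40] -> counters=[0,0,2,0,0,0,0,2,0,0,0,0,0,0,0,0,0,0,1,0,0,0,0,1,0,0,0,0,0,0,0,0,0,0,0,0,0,0,0,1,1]
Step 17: insert r at [2, 7] -> counters=[0,0,3,0,0,0,0,3,0,0,0,0,0,0,0,0,0,0,1,0,0,0,0,1,0,0,0,0,0,0,0,0,0,0,0,0,0,0,0,1,1]
Step 18: insert a at [10, 28] -> counters=[0,0,3,0,0,0,0,3,0,0,1,0,0,0,0,0,0,0,1,0,0,0,0,1,0,0,0,0,1,0,0,0,0,0,0,0,0,0,0,1,1]
Step 19: insert a at [10, 28] -> counters=[0,0,3,0,0,0,0,3,0,0,2,0,0,0,0,0,0,0,1,0,0,0,0,1,0,0,0,0,2,0,0,0,0,0,0,0,0,0,0,1,1]
Step 20: insert a at [10, 28] -> counters=[0,0,3,0,0,0,0,3,0,0,3,0,0,0,0,0,0,0,1,0,0,0,0,1,0,0,0,0,3,0,0,0,0,0,0,0,0,0,0,1,1]
Step 21: insert a at [10, 28] -> counters=[0,0,3,0,0,0,0,3,0,0,4,0,0,0,0,0,0,0,1,0,0,0,0,1,0,0,0,0,4,0,0,0,0,0,0,0,0,0,0,1,1]
Final counters=[0,0,3,0,0,0,0,3,0,0,4,0,0,0,0,0,0,0,1,0,0,0,0,1,0,0,0,0,4,0,0,0,0,0,0,0,0,0,0,1,1] -> 8 nonzero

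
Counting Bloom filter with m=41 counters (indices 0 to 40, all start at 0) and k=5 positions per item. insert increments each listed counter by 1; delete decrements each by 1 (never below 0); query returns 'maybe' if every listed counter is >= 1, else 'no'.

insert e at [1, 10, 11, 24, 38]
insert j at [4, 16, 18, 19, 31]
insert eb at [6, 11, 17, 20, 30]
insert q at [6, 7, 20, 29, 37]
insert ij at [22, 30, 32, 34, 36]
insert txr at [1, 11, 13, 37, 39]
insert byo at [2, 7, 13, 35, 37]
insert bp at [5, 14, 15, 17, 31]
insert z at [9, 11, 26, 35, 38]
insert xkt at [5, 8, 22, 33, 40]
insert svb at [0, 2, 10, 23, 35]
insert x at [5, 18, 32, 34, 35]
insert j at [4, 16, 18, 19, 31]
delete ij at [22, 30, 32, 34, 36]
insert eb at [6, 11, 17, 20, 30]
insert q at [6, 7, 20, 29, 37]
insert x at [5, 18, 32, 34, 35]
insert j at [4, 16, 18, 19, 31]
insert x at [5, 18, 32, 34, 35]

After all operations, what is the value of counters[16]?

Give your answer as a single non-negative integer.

Step 1: insert e at [1, 10, 11, 24, 38] -> counters=[0,1,0,0,0,0,0,0,0,0,1,1,0,0,0,0,0,0,0,0,0,0,0,0,1,0,0,0,0,0,0,0,0,0,0,0,0,0,1,0,0]
Step 2: insert j at [4, 16, 18, 19, 31] -> counters=[0,1,0,0,1,0,0,0,0,0,1,1,0,0,0,0,1,0,1,1,0,0,0,0,1,0,0,0,0,0,0,1,0,0,0,0,0,0,1,0,0]
Step 3: insert eb at [6, 11, 17, 20, 30] -> counters=[0,1,0,0,1,0,1,0,0,0,1,2,0,0,0,0,1,1,1,1,1,0,0,0,1,0,0,0,0,0,1,1,0,0,0,0,0,0,1,0,0]
Step 4: insert q at [6, 7, 20, 29, 37] -> counters=[0,1,0,0,1,0,2,1,0,0,1,2,0,0,0,0,1,1,1,1,2,0,0,0,1,0,0,0,0,1,1,1,0,0,0,0,0,1,1,0,0]
Step 5: insert ij at [22, 30, 32, 34, 36] -> counters=[0,1,0,0,1,0,2,1,0,0,1,2,0,0,0,0,1,1,1,1,2,0,1,0,1,0,0,0,0,1,2,1,1,0,1,0,1,1,1,0,0]
Step 6: insert txr at [1, 11, 13, 37, 39] -> counters=[0,2,0,0,1,0,2,1,0,0,1,3,0,1,0,0,1,1,1,1,2,0,1,0,1,0,0,0,0,1,2,1,1,0,1,0,1,2,1,1,0]
Step 7: insert byo at [2, 7, 13, 35, 37] -> counters=[0,2,1,0,1,0,2,2,0,0,1,3,0,2,0,0,1,1,1,1,2,0,1,0,1,0,0,0,0,1,2,1,1,0,1,1,1,3,1,1,0]
Step 8: insert bp at [5, 14, 15, 17, 31] -> counters=[0,2,1,0,1,1,2,2,0,0,1,3,0,2,1,1,1,2,1,1,2,0,1,0,1,0,0,0,0,1,2,2,1,0,1,1,1,3,1,1,0]
Step 9: insert z at [9, 11, 26, 35, 38] -> counters=[0,2,1,0,1,1,2,2,0,1,1,4,0,2,1,1,1,2,1,1,2,0,1,0,1,0,1,0,0,1,2,2,1,0,1,2,1,3,2,1,0]
Step 10: insert xkt at [5, 8, 22, 33, 40] -> counters=[0,2,1,0,1,2,2,2,1,1,1,4,0,2,1,1,1,2,1,1,2,0,2,0,1,0,1,0,0,1,2,2,1,1,1,2,1,3,2,1,1]
Step 11: insert svb at [0, 2, 10, 23, 35] -> counters=[1,2,2,0,1,2,2,2,1,1,2,4,0,2,1,1,1,2,1,1,2,0,2,1,1,0,1,0,0,1,2,2,1,1,1,3,1,3,2,1,1]
Step 12: insert x at [5, 18, 32, 34, 35] -> counters=[1,2,2,0,1,3,2,2,1,1,2,4,0,2,1,1,1,2,2,1,2,0,2,1,1,0,1,0,0,1,2,2,2,1,2,4,1,3,2,1,1]
Step 13: insert j at [4, 16, 18, 19, 31] -> counters=[1,2,2,0,2,3,2,2,1,1,2,4,0,2,1,1,2,2,3,2,2,0,2,1,1,0,1,0,0,1,2,3,2,1,2,4,1,3,2,1,1]
Step 14: delete ij at [22, 30, 32, 34, 36] -> counters=[1,2,2,0,2,3,2,2,1,1,2,4,0,2,1,1,2,2,3,2,2,0,1,1,1,0,1,0,0,1,1,3,1,1,1,4,0,3,2,1,1]
Step 15: insert eb at [6, 11, 17, 20, 30] -> counters=[1,2,2,0,2,3,3,2,1,1,2,5,0,2,1,1,2,3,3,2,3,0,1,1,1,0,1,0,0,1,2,3,1,1,1,4,0,3,2,1,1]
Step 16: insert q at [6, 7, 20, 29, 37] -> counters=[1,2,2,0,2,3,4,3,1,1,2,5,0,2,1,1,2,3,3,2,4,0,1,1,1,0,1,0,0,2,2,3,1,1,1,4,0,4,2,1,1]
Step 17: insert x at [5, 18, 32, 34, 35] -> counters=[1,2,2,0,2,4,4,3,1,1,2,5,0,2,1,1,2,3,4,2,4,0,1,1,1,0,1,0,0,2,2,3,2,1,2,5,0,4,2,1,1]
Step 18: insert j at [4, 16, 18, 19, 31] -> counters=[1,2,2,0,3,4,4,3,1,1,2,5,0,2,1,1,3,3,5,3,4,0,1,1,1,0,1,0,0,2,2,4,2,1,2,5,0,4,2,1,1]
Step 19: insert x at [5, 18, 32, 34, 35] -> counters=[1,2,2,0,3,5,4,3,1,1,2,5,0,2,1,1,3,3,6,3,4,0,1,1,1,0,1,0,0,2,2,4,3,1,3,6,0,4,2,1,1]
Final counters=[1,2,2,0,3,5,4,3,1,1,2,5,0,2,1,1,3,3,6,3,4,0,1,1,1,0,1,0,0,2,2,4,3,1,3,6,0,4,2,1,1] -> counters[16]=3

Answer: 3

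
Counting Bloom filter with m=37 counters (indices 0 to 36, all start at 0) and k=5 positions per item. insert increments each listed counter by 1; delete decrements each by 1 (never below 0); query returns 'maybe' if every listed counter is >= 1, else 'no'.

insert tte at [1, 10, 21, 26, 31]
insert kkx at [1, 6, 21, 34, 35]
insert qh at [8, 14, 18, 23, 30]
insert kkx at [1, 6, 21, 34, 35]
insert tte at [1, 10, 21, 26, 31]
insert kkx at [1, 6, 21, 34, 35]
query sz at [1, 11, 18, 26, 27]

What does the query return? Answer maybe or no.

Step 1: insert tte at [1, 10, 21, 26, 31] -> counters=[0,1,0,0,0,0,0,0,0,0,1,0,0,0,0,0,0,0,0,0,0,1,0,0,0,0,1,0,0,0,0,1,0,0,0,0,0]
Step 2: insert kkx at [1, 6, 21, 34, 35] -> counters=[0,2,0,0,0,0,1,0,0,0,1,0,0,0,0,0,0,0,0,0,0,2,0,0,0,0,1,0,0,0,0,1,0,0,1,1,0]
Step 3: insert qh at [8, 14, 18, 23, 30] -> counters=[0,2,0,0,0,0,1,0,1,0,1,0,0,0,1,0,0,0,1,0,0,2,0,1,0,0,1,0,0,0,1,1,0,0,1,1,0]
Step 4: insert kkx at [1, 6, 21, 34, 35] -> counters=[0,3,0,0,0,0,2,0,1,0,1,0,0,0,1,0,0,0,1,0,0,3,0,1,0,0,1,0,0,0,1,1,0,0,2,2,0]
Step 5: insert tte at [1, 10, 21, 26, 31] -> counters=[0,4,0,0,0,0,2,0,1,0,2,0,0,0,1,0,0,0,1,0,0,4,0,1,0,0,2,0,0,0,1,2,0,0,2,2,0]
Step 6: insert kkx at [1, 6, 21, 34, 35] -> counters=[0,5,0,0,0,0,3,0,1,0,2,0,0,0,1,0,0,0,1,0,0,5,0,1,0,0,2,0,0,0,1,2,0,0,3,3,0]
Query sz: check counters[1]=5 counters[11]=0 counters[18]=1 counters[26]=2 counters[27]=0 -> no

Answer: no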